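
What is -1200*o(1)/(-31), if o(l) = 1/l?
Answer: 1200/31 ≈ 38.710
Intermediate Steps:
o(l) = 1/l
-1200*o(1)/(-31) = -1200/(1*(-31)) = -1200*(-1)/31 = -1200*(-1/31) = 1200/31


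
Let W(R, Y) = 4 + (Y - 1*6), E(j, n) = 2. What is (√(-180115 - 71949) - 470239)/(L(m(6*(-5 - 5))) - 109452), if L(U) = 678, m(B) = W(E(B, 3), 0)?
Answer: 470239/108774 - 2*I*√15754/54387 ≈ 4.3231 - 0.0046156*I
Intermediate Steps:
W(R, Y) = -2 + Y (W(R, Y) = 4 + (Y - 6) = 4 + (-6 + Y) = -2 + Y)
m(B) = -2 (m(B) = -2 + 0 = -2)
(√(-180115 - 71949) - 470239)/(L(m(6*(-5 - 5))) - 109452) = (√(-180115 - 71949) - 470239)/(678 - 109452) = (√(-252064) - 470239)/(-108774) = (4*I*√15754 - 470239)*(-1/108774) = (-470239 + 4*I*√15754)*(-1/108774) = 470239/108774 - 2*I*√15754/54387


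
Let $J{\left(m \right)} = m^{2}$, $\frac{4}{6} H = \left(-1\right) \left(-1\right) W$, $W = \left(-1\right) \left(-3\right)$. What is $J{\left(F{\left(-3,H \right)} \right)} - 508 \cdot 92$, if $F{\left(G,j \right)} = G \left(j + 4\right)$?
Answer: $- \frac{184343}{4} \approx -46086.0$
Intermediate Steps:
$W = 3$
$H = \frac{9}{2}$ ($H = \frac{3 \left(-1\right) \left(-1\right) 3}{2} = \frac{3 \cdot 1 \cdot 3}{2} = \frac{3}{2} \cdot 3 = \frac{9}{2} \approx 4.5$)
$F{\left(G,j \right)} = G \left(4 + j\right)$
$J{\left(F{\left(-3,H \right)} \right)} - 508 \cdot 92 = \left(- 3 \left(4 + \frac{9}{2}\right)\right)^{2} - 508 \cdot 92 = \left(\left(-3\right) \frac{17}{2}\right)^{2} - 46736 = \left(- \frac{51}{2}\right)^{2} - 46736 = \frac{2601}{4} - 46736 = - \frac{184343}{4}$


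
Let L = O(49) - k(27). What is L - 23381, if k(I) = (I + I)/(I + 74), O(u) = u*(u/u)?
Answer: -2356586/101 ≈ -23333.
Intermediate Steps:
O(u) = u (O(u) = u*1 = u)
k(I) = 2*I/(74 + I) (k(I) = (2*I)/(74 + I) = 2*I/(74 + I))
L = 4895/101 (L = 49 - 2*27/(74 + 27) = 49 - 2*27/101 = 49 - 1*54/101 = 49 - 54/101 = 4895/101 ≈ 48.465)
L - 23381 = 4895/101 - 23381 = -2356586/101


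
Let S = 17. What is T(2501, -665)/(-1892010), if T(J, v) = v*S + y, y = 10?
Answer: 753/126134 ≈ 0.0059698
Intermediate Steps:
T(J, v) = 10 + 17*v (T(J, v) = v*17 + 10 = 17*v + 10 = 10 + 17*v)
T(2501, -665)/(-1892010) = (10 + 17*(-665))/(-1892010) = (10 - 11305)*(-1/1892010) = -11295*(-1/1892010) = 753/126134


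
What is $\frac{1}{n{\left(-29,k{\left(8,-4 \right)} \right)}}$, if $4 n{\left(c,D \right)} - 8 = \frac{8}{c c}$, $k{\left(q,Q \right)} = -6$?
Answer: $\frac{841}{1684} \approx 0.49941$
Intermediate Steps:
$n{\left(c,D \right)} = 2 + \frac{2}{c^{2}}$ ($n{\left(c,D \right)} = 2 + \frac{8 \frac{1}{c c}}{4} = 2 + \frac{8 \frac{1}{c^{2}}}{4} = 2 + \frac{2}{c^{2}}$)
$\frac{1}{n{\left(-29,k{\left(8,-4 \right)} \right)}} = \frac{1}{2 + \frac{2}{841}} = \frac{1}{\frac{1684}{841}} = \frac{841}{1684}$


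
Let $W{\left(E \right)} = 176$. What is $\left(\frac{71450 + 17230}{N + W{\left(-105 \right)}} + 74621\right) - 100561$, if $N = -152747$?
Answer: $- \frac{1319260140}{50857} \approx -25941.0$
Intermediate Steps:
$\left(\frac{71450 + 17230}{N + W{\left(-105 \right)}} + 74621\right) - 100561 = \left(\frac{71450 + 17230}{-152747 + 176} + 74621\right) - 100561 = \left(\frac{88680}{-152571} + 74621\right) - 100561 = \left(88680 \left(- \frac{1}{152571}\right) + 74621\right) - 100561 = \left(- \frac{29560}{50857} + 74621\right) - 100561 = \frac{3794970637}{50857} - 100561 = - \frac{1319260140}{50857}$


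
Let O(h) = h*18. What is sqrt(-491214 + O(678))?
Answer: I*sqrt(479010) ≈ 692.11*I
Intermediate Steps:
O(h) = 18*h
sqrt(-491214 + O(678)) = sqrt(-491214 + 18*678) = sqrt(-491214 + 12204) = sqrt(-479010) = I*sqrt(479010)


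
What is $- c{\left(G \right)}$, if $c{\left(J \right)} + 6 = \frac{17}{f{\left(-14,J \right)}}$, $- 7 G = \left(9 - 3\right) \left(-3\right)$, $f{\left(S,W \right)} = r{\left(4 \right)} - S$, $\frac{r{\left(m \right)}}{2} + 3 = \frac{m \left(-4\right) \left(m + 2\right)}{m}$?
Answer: $\frac{257}{40} \approx 6.425$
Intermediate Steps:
$r{\left(m \right)} = -22 - 8 m$ ($r{\left(m \right)} = -6 + 2 \frac{m \left(-4\right) \left(m + 2\right)}{m} = -6 + 2 \frac{- 4 m \left(2 + m\right)}{m} = -6 + 2 \frac{\left(-4\right) m \left(2 + m\right)}{m} = -6 + 2 \left(-8 - 4 m\right) = -6 - \left(16 + 8 m\right) = -22 - 8 m$)
$f{\left(S,W \right)} = -54 - S$ ($f{\left(S,W \right)} = \left(-22 - 32\right) - S = -54 - S$)
$G = \frac{18}{7}$ ($G = - \frac{\left(9 - 3\right) \left(-3\right)}{7} = - \frac{6 \left(-3\right)}{7} = \left(- \frac{1}{7}\right) \left(-18\right) = \frac{18}{7} \approx 2.5714$)
$c{\left(J \right)} = - \frac{257}{40}$ ($c{\left(J \right)} = -6 + \frac{17}{-54 - -14} = -6 + \frac{17}{-54 + 14} = -6 + \frac{17}{-40} = -6 + 17 \left(- \frac{1}{40}\right) = -6 - \frac{17}{40} = - \frac{257}{40}$)
$- c{\left(G \right)} = \left(-1\right) \left(- \frac{257}{40}\right) = \frac{257}{40}$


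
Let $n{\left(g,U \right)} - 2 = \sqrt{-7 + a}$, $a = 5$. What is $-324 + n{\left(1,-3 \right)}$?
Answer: $-322 + i \sqrt{2} \approx -322.0 + 1.4142 i$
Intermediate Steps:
$n{\left(g,U \right)} = 2 + i \sqrt{2}$ ($n{\left(g,U \right)} = 2 + \sqrt{-7 + 5} = 2 + \sqrt{-2} = 2 + i \sqrt{2}$)
$-324 + n{\left(1,-3 \right)} = -324 + \left(2 + i \sqrt{2}\right) = -322 + i \sqrt{2}$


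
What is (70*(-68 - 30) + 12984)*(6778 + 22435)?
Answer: 178900412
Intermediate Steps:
(70*(-68 - 30) + 12984)*(6778 + 22435) = (70*(-98) + 12984)*29213 = (-6860 + 12984)*29213 = 6124*29213 = 178900412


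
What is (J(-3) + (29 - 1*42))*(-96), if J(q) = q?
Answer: 1536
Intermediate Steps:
(J(-3) + (29 - 1*42))*(-96) = (-3 + (29 - 1*42))*(-96) = (-3 + (29 - 42))*(-96) = (-3 - 13)*(-96) = -16*(-96) = 1536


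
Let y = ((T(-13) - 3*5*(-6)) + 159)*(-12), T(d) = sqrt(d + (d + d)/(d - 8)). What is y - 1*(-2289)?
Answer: -699 - 4*I*sqrt(5187)/7 ≈ -699.0 - 41.155*I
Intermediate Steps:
T(d) = sqrt(d + 2*d/(-8 + d)) (T(d) = sqrt(d + (2*d)/(-8 + d)) = sqrt(d + 2*d/(-8 + d)))
y = -2988 - 4*I*sqrt(5187)/7 (y = ((sqrt(-13*(-6 - 13)/(-8 - 13)) - 3*5*(-6)) + 159)*(-12) = ((sqrt(-13*(-19)/(-21)) - 15*(-6)) + 159)*(-12) = ((sqrt(-13*(-1/21)*(-19)) + 90) + 159)*(-12) = ((sqrt(-247/21) + 90) + 159)*(-12) = ((I*sqrt(5187)/21 + 90) + 159)*(-12) = ((90 + I*sqrt(5187)/21) + 159)*(-12) = (249 + I*sqrt(5187)/21)*(-12) = -2988 - 4*I*sqrt(5187)/7 ≈ -2988.0 - 41.155*I)
y - 1*(-2289) = (-2988 - 4*I*sqrt(5187)/7) - 1*(-2289) = (-2988 - 4*I*sqrt(5187)/7) + 2289 = -699 - 4*I*sqrt(5187)/7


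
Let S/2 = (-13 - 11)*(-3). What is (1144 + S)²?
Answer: 1658944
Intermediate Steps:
S = 144 (S = 2*((-13 - 11)*(-3)) = 2*(-24*(-3)) = 2*72 = 144)
(1144 + S)² = (1144 + 144)² = 1288² = 1658944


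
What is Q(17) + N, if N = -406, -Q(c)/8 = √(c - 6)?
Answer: -406 - 8*√11 ≈ -432.53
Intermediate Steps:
Q(c) = -8*√(-6 + c) (Q(c) = -8*√(c - 6) = -8*√(-6 + c))
Q(17) + N = -8*√(-6 + 17) - 406 = -8*√11 - 406 = -406 - 8*√11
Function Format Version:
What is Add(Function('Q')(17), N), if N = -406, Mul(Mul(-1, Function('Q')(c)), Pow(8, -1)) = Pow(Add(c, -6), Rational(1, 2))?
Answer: Add(-406, Mul(-8, Pow(11, Rational(1, 2)))) ≈ -432.53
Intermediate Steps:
Function('Q')(c) = Mul(-8, Pow(Add(-6, c), Rational(1, 2))) (Function('Q')(c) = Mul(-8, Pow(Add(c, -6), Rational(1, 2))) = Mul(-8, Pow(Add(-6, c), Rational(1, 2))))
Add(Function('Q')(17), N) = Add(Mul(-8, Pow(Add(-6, 17), Rational(1, 2))), -406) = Add(Mul(-8, Pow(11, Rational(1, 2))), -406) = Add(-406, Mul(-8, Pow(11, Rational(1, 2))))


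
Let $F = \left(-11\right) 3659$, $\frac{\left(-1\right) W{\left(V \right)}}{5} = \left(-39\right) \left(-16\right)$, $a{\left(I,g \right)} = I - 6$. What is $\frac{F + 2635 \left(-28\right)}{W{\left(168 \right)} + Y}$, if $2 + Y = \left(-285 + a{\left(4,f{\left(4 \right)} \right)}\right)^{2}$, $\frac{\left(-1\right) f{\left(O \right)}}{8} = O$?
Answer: $- \frac{114029}{79247} \approx -1.4389$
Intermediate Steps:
$f{\left(O \right)} = - 8 O$
$a{\left(I,g \right)} = -6 + I$
$W{\left(V \right)} = -3120$ ($W{\left(V \right)} = - 5 \left(\left(-39\right) \left(-16\right)\right) = \left(-5\right) 624 = -3120$)
$F = -40249$
$Y = 82367$ ($Y = -2 + \left(-285 + \left(-6 + 4\right)\right)^{2} = -2 + \left(-285 - 2\right)^{2} = -2 + \left(-287\right)^{2} = -2 + 82369 = 82367$)
$\frac{F + 2635 \left(-28\right)}{W{\left(168 \right)} + Y} = \frac{-40249 + 2635 \left(-28\right)}{-3120 + 82367} = \frac{-40249 - 73780}{79247} = \left(-114029\right) \frac{1}{79247} = - \frac{114029}{79247}$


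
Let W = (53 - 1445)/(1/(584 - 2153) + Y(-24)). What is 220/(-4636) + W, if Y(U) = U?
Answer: 2529240497/43644463 ≈ 57.951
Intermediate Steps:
W = 2184048/37657 (W = (53 - 1445)/(1/(584 - 2153) - 24) = -1392/(1/(-1569) - 24) = -1392/(-1/1569 - 24) = -1392/(-37657/1569) = -1392*(-1569/37657) = 2184048/37657 ≈ 57.998)
220/(-4636) + W = 220/(-4636) + 2184048/37657 = 220*(-1/4636) + 2184048/37657 = -55/1159 + 2184048/37657 = 2529240497/43644463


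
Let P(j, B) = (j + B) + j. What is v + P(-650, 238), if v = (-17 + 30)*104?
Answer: 290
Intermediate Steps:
P(j, B) = B + 2*j (P(j, B) = (B + j) + j = B + 2*j)
v = 1352 (v = 13*104 = 1352)
v + P(-650, 238) = 1352 + (238 + 2*(-650)) = 1352 + (238 - 1300) = 1352 - 1062 = 290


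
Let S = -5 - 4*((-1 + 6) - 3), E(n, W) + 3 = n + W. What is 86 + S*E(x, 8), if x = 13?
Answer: -148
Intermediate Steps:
E(n, W) = -3 + W + n (E(n, W) = -3 + (n + W) = -3 + (W + n) = -3 + W + n)
S = -13 (S = -5 - 4*(5 - 3) = -5 - 4*2 = -5 - 8 = -13)
86 + S*E(x, 8) = 86 - 13*(-3 + 8 + 13) = 86 - 13*18 = 86 - 234 = -148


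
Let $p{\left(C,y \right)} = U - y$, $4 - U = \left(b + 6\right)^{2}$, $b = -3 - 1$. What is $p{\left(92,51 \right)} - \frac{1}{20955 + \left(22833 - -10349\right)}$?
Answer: $- \frac{2760988}{54137} \approx -51.0$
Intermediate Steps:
$b = -4$ ($b = -3 - 1 = -4$)
$U = 0$ ($U = 4 - \left(-4 + 6\right)^{2} = 4 - 2^{2} = 4 - 4 = 0$)
$p{\left(C,y \right)} = - y$ ($p{\left(C,y \right)} = 0 - y = - y$)
$p{\left(92,51 \right)} - \frac{1}{20955 + \left(22833 - -10349\right)} = \left(-1\right) 51 - \frac{1}{20955 + \left(22833 - -10349\right)} = -51 - \frac{1}{20955 + \left(22833 + 10349\right)} = -51 - \frac{1}{20955 + 33182} = -51 - \frac{1}{54137} = - \frac{2760988}{54137}$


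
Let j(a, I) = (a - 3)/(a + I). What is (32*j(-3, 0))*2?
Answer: 128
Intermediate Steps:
j(a, I) = (-3 + a)/(I + a)
(32*j(-3, 0))*2 = (32*((-3 - 3)/(0 - 3)))*2 = (32*(-6/(-3)))*2 = (32*(-⅓*(-6)))*2 = (32*2)*2 = 64*2 = 128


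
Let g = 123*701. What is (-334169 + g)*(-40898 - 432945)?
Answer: 117487476478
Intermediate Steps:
g = 86223
(-334169 + g)*(-40898 - 432945) = (-334169 + 86223)*(-40898 - 432945) = -247946*(-473843) = 117487476478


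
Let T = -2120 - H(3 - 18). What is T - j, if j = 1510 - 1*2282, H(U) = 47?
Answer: -1395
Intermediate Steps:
j = -772 (j = 1510 - 2282 = -772)
T = -2167 (T = -2120 - 1*47 = -2120 - 47 = -2167)
T - j = -2167 - 1*(-772) = -2167 + 772 = -1395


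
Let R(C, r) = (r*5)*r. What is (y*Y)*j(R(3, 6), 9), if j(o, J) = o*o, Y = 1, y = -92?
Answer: -2980800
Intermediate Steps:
R(C, r) = 5*r**2 (R(C, r) = (5*r)*r = 5*r**2)
j(o, J) = o**2
(y*Y)*j(R(3, 6), 9) = (-92*1)*(5*6**2)**2 = -92*(5*36)**2 = -92*180**2 = -92*32400 = -2980800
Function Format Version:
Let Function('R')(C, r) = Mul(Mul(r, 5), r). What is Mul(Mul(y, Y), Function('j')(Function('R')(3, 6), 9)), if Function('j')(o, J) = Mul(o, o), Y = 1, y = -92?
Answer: -2980800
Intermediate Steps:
Function('R')(C, r) = Mul(5, Pow(r, 2)) (Function('R')(C, r) = Mul(Mul(5, r), r) = Mul(5, Pow(r, 2)))
Function('j')(o, J) = Pow(o, 2)
Mul(Mul(y, Y), Function('j')(Function('R')(3, 6), 9)) = Mul(Mul(-92, 1), Pow(Mul(5, Pow(6, 2)), 2)) = Mul(-92, Pow(Mul(5, 36), 2)) = Mul(-92, Pow(180, 2)) = Mul(-92, 32400) = -2980800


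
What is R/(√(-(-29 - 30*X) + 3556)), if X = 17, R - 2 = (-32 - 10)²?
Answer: 1766*√455/1365 ≈ 27.597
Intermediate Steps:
R = 1766 (R = 2 + (-32 - 10)² = 2 + (-42)² = 2 + 1764 = 1766)
R/(√(-(-29 - 30*X) + 3556)) = 1766/(√(-(-29 - 30*17) + 3556)) = 1766/(√(-(-29 - 510) + 3556)) = 1766/(√(-1*(-539) + 3556)) = 1766/(√(539 + 3556)) = 1766/(√4095) = 1766/((3*√455)) = 1766*(√455/1365) = 1766*√455/1365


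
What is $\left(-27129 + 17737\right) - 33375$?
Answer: $-42767$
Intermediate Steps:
$\left(-27129 + 17737\right) - 33375 = -9392 - 33375 = -42767$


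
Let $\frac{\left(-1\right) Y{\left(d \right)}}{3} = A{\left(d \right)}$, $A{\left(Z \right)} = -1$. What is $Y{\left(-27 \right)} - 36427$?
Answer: $-36424$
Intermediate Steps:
$Y{\left(d \right)} = 3$ ($Y{\left(d \right)} = \left(-3\right) \left(-1\right) = 3$)
$Y{\left(-27 \right)} - 36427 = 3 - 36427 = -36424$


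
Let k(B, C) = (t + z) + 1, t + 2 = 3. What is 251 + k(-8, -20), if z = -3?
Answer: 250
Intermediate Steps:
t = 1 (t = -2 + 3 = 1)
k(B, C) = -1 (k(B, C) = (1 - 3) + 1 = -2 + 1 = -1)
251 + k(-8, -20) = 251 - 1 = 250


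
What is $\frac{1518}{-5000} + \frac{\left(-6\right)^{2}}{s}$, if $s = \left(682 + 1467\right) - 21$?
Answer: $- \frac{47661}{166250} \approx -0.28668$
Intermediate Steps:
$s = 2128$ ($s = 2149 - 21 = 2128$)
$\frac{1518}{-5000} + \frac{\left(-6\right)^{2}}{s} = \frac{1518}{-5000} + \frac{\left(-6\right)^{2}}{2128} = 1518 \left(- \frac{1}{5000}\right) + 36 \cdot \frac{1}{2128} = - \frac{759}{2500} + \frac{9}{532} = - \frac{47661}{166250}$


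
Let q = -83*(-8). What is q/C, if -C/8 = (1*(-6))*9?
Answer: 83/54 ≈ 1.5370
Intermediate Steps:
q = 664
C = 432 (C = -8*1*(-6)*9 = -(-48)*9 = -8*(-54) = 432)
q/C = 664/432 = 664*(1/432) = 83/54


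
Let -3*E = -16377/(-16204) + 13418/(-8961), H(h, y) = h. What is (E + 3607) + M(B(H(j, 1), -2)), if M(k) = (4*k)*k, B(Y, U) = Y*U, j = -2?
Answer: 1599202807547/435612132 ≈ 3671.2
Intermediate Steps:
B(Y, U) = U*Y
M(k) = 4*k²
E = 70670975/435612132 (E = -(-16377/(-16204) + 13418/(-8961))/3 = -(-16377*(-1/16204) + 13418*(-1/8961))/3 = -(16377/16204 - 13418/8961)/3 = -⅓*(-70670975/145204044) = 70670975/435612132 ≈ 0.16223)
(E + 3607) + M(B(H(j, 1), -2)) = (70670975/435612132 + 3607) + 4*(-2*(-2))² = 1571323631099/435612132 + 4*4² = 1571323631099/435612132 + 4*16 = 1571323631099/435612132 + 64 = 1599202807547/435612132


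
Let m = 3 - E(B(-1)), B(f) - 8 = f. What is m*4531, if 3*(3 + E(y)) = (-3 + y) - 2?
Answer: 72496/3 ≈ 24165.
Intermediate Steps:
B(f) = 8 + f
E(y) = -14/3 + y/3 (E(y) = -3 + ((-3 + y) - 2)/3 = -3 + (-5 + y)/3 = -3 + (-5/3 + y/3) = -14/3 + y/3)
m = 16/3 (m = 3 - (-14/3 + (8 - 1)/3) = 3 - (-14/3 + (1/3)*7) = 3 - (-14/3 + 7/3) = 3 - 1*(-7/3) = 3 + 7/3 = 16/3 ≈ 5.3333)
m*4531 = (16/3)*4531 = 72496/3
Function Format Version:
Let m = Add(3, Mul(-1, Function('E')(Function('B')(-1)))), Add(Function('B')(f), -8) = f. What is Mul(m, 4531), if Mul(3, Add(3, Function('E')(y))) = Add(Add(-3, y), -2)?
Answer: Rational(72496, 3) ≈ 24165.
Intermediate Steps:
Function('B')(f) = Add(8, f)
Function('E')(y) = Add(Rational(-14, 3), Mul(Rational(1, 3), y)) (Function('E')(y) = Add(-3, Mul(Rational(1, 3), Add(Add(-3, y), -2))) = Add(-3, Mul(Rational(1, 3), Add(-5, y))) = Add(-3, Add(Rational(-5, 3), Mul(Rational(1, 3), y))) = Add(Rational(-14, 3), Mul(Rational(1, 3), y)))
m = Rational(16, 3) (m = Add(3, Mul(-1, Add(Rational(-14, 3), Mul(Rational(1, 3), Add(8, -1))))) = Add(3, Mul(-1, Add(Rational(-14, 3), Mul(Rational(1, 3), 7)))) = Add(3, Mul(-1, Add(Rational(-14, 3), Rational(7, 3)))) = Add(3, Mul(-1, Rational(-7, 3))) = Add(3, Rational(7, 3)) = Rational(16, 3) ≈ 5.3333)
Mul(m, 4531) = Mul(Rational(16, 3), 4531) = Rational(72496, 3)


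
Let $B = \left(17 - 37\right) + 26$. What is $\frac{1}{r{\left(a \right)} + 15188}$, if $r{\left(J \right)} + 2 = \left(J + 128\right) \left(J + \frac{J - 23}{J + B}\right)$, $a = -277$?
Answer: $\frac{271}{15255689} \approx 1.7764 \cdot 10^{-5}$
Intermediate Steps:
$B = 6$ ($B = -20 + 26 = 6$)
$r{\left(J \right)} = -2 + \left(128 + J\right) \left(J + \frac{-23 + J}{6 + J}\right)$ ($r{\left(J \right)} = -2 + \left(J + 128\right) \left(J + \frac{J - 23}{J + 6}\right) = -2 + \left(128 + J\right) \left(J + \frac{-23 + J}{6 + J}\right)$)
$\frac{1}{r{\left(a \right)} + 15188} = \frac{1}{\frac{-2956 + \left(-277\right)^{3} + 135 \left(-277\right)^{2} + 871 \left(-277\right)}{6 - 277} + 15188} = \frac{1}{\frac{-2956 - 21253933 + 135 \cdot 76729 - 241267}{-271} + 15188} = \frac{1}{- \frac{-2956 - 21253933 + 10358415 - 241267}{271} + 15188} = \frac{1}{\left(- \frac{1}{271}\right) \left(-11139741\right) + 15188} = \frac{1}{\frac{11139741}{271} + 15188} = \frac{1}{\frac{15255689}{271}} = \frac{271}{15255689}$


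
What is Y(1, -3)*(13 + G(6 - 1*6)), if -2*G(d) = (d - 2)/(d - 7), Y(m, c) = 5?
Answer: 450/7 ≈ 64.286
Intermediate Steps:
G(d) = -(-2 + d)/(2*(-7 + d)) (G(d) = -(d - 2)/(2*(d - 7)) = -(-2 + d)/(2*(-7 + d)))
Y(1, -3)*(13 + G(6 - 1*6)) = 5*(13 + (2 - (6 - 1*6))/(2*(-7 + (6 - 1*6)))) = 5*(13 + (2 - (6 - 6))/(2*(-7 + (6 - 6)))) = 5*(13 + (2 - 1*0)/(2*(-7 + 0))) = 5*(13 + (1/2)*(2 + 0)/(-7)) = 5*(13 + (1/2)*(-1/7)*2) = 5*(13 - 1/7) = 5*(90/7) = 450/7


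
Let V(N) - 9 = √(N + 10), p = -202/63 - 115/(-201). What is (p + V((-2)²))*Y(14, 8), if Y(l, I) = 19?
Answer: 510530/4221 + 19*√14 ≈ 192.04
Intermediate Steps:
p = -11119/4221 (p = -202*1/63 - 115*(-1/201) = -202/63 + 115/201 = -11119/4221 ≈ -2.6342)
V(N) = 9 + √(10 + N) (V(N) = 9 + √(N + 10) = 9 + √(10 + N))
(p + V((-2)²))*Y(14, 8) = (-11119/4221 + (9 + √(10 + (-2)²)))*19 = (-11119/4221 + (9 + √(10 + 4)))*19 = (-11119/4221 + (9 + √14))*19 = (26870/4221 + √14)*19 = 510530/4221 + 19*√14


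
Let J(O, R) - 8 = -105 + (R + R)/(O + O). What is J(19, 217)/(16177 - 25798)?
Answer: 542/60933 ≈ 0.0088950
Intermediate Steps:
J(O, R) = -97 + R/O (J(O, R) = 8 + (-105 + (R + R)/(O + O)) = 8 + (-105 + (2*R)/((2*O))) = 8 + (-105 + (2*R)*(1/(2*O))) = 8 + (-105 + R/O) = -97 + R/O)
J(19, 217)/(16177 - 25798) = (-97 + 217/19)/(16177 - 25798) = (-97 + 217*(1/19))/(-9621) = (-97 + 217/19)*(-1/9621) = -1626/19*(-1/9621) = 542/60933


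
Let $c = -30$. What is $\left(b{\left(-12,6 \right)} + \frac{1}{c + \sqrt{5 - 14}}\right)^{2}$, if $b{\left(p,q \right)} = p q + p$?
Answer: $\frac{\left(25462 + i\right)^{2}}{91809} \approx 7061.5 + 0.55467 i$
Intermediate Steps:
$b{\left(p,q \right)} = p + p q$
$\left(b{\left(-12,6 \right)} + \frac{1}{c + \sqrt{5 - 14}}\right)^{2} = \left(- 12 \left(1 + 6\right) + \frac{1}{-30 + \sqrt{5 - 14}}\right)^{2} = \left(\left(-12\right) 7 + \frac{1}{-30 + \sqrt{-9}}\right)^{2} = \left(-84 + \frac{1}{-30 + 3 i}\right)^{2} = \left(-84 + \frac{-30 - 3 i}{909}\right)^{2}$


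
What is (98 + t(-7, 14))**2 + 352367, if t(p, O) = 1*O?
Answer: 364911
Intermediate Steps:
t(p, O) = O
(98 + t(-7, 14))**2 + 352367 = (98 + 14)**2 + 352367 = 112**2 + 352367 = 12544 + 352367 = 364911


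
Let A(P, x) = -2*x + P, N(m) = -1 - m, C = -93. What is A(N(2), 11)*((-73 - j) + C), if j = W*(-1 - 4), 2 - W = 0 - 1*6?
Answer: 3150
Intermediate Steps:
W = 8 (W = 2 - (0 - 1*6) = 2 - (0 - 6) = 2 - 1*(-6) = 2 + 6 = 8)
j = -40 (j = 8*(-1 - 4) = 8*(-5) = -40)
A(P, x) = P - 2*x
A(N(2), 11)*((-73 - j) + C) = ((-1 - 1*2) - 2*11)*((-73 - 1*(-40)) - 93) = ((-1 - 2) - 22)*((-73 + 40) - 93) = (-3 - 22)*(-33 - 93) = -25*(-126) = 3150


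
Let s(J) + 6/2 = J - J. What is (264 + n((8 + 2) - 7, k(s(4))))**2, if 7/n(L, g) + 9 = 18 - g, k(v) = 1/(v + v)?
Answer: 212051844/3025 ≈ 70100.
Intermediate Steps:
s(J) = -3 (s(J) = -3 + (J - J) = -3 + 0 = -3)
k(v) = 1/(2*v)
n(L, g) = 7/(9 - g) (n(L, g) = 7/(-9 + (18 - g)) = 7/(9 - g))
(264 + n((8 + 2) - 7, k(s(4))))**2 = (264 - 7/(-9 + (1/2)/(-3)))**2 = (264 - 7/(-9 + (1/2)*(-1/3)))**2 = (264 - 7/(-9 - 1/6))**2 = (264 - 7/(-55/6))**2 = (264 - 7*(-6/55))**2 = (264 + 42/55)**2 = (14562/55)**2 = 212051844/3025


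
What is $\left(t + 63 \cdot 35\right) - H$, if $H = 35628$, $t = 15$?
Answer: $-33408$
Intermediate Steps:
$\left(t + 63 \cdot 35\right) - H = \left(15 + 63 \cdot 35\right) - 35628 = \left(15 + 2205\right) - 35628 = 2220 - 35628 = -33408$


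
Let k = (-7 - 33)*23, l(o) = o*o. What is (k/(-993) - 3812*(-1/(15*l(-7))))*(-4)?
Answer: -1982896/81095 ≈ -24.452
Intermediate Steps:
l(o) = o²
k = -920 (k = -40*23 = -920)
(k/(-993) - 3812*(-1/(15*l(-7))))*(-4) = (-920/(-993) - 3812/((-7)²*(-15)))*(-4) = (-920*(-1/993) - 3812/(49*(-15)))*(-4) = (920/993 - 3812/(-735))*(-4) = (920/993 - 3812*(-1/735))*(-4) = (920/993 + 3812/735)*(-4) = (495724/81095)*(-4) = -1982896/81095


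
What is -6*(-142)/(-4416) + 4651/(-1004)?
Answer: -445713/92368 ≈ -4.8254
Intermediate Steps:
-6*(-142)/(-4416) + 4651/(-1004) = 852*(-1/4416) + 4651*(-1/1004) = -71/368 - 4651/1004 = -445713/92368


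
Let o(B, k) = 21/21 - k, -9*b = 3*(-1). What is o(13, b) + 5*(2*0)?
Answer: 2/3 ≈ 0.66667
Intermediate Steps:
b = 1/3 (b = -(-1)/3 = -1/9*(-3) = 1/3 ≈ 0.33333)
o(B, k) = 1 - k (o(B, k) = 21*(1/21) - k = 1 - k)
o(13, b) + 5*(2*0) = (1 - 1*1/3) + 5*(2*0) = (1 - 1/3) + 5*0 = 2/3 + 0 = 2/3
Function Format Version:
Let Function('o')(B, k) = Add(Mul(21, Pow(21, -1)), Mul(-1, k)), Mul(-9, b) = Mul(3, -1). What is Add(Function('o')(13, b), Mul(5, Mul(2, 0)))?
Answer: Rational(2, 3) ≈ 0.66667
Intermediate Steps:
b = Rational(1, 3) (b = Mul(Rational(-1, 9), Mul(3, -1)) = Mul(Rational(-1, 9), -3) = Rational(1, 3) ≈ 0.33333)
Function('o')(B, k) = Add(1, Mul(-1, k)) (Function('o')(B, k) = Add(Mul(21, Rational(1, 21)), Mul(-1, k)) = Add(1, Mul(-1, k)))
Add(Function('o')(13, b), Mul(5, Mul(2, 0))) = Add(Add(1, Mul(-1, Rational(1, 3))), Mul(5, Mul(2, 0))) = Add(Add(1, Rational(-1, 3)), Mul(5, 0)) = Add(Rational(2, 3), 0) = Rational(2, 3)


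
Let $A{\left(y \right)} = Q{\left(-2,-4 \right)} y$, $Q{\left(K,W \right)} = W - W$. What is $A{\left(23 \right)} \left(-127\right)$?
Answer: $0$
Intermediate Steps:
$Q{\left(K,W \right)} = 0$
$A{\left(y \right)} = 0$ ($A{\left(y \right)} = 0 y = 0$)
$A{\left(23 \right)} \left(-127\right) = 0 \left(-127\right) = 0$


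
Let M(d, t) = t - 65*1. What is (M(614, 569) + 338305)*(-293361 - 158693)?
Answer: -153159963686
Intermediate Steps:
M(d, t) = -65 + t (M(d, t) = t - 65 = -65 + t)
(M(614, 569) + 338305)*(-293361 - 158693) = ((-65 + 569) + 338305)*(-293361 - 158693) = (504 + 338305)*(-452054) = 338809*(-452054) = -153159963686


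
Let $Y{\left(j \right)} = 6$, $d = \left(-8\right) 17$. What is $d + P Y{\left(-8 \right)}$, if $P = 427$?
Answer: $2426$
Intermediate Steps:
$d = -136$
$d + P Y{\left(-8 \right)} = -136 + 427 \cdot 6 = -136 + 2562 = 2426$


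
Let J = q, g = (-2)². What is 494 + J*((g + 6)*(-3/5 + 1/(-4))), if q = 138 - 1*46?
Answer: -288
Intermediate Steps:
g = 4
q = 92 (q = 138 - 46 = 92)
J = 92
494 + J*((g + 6)*(-3/5 + 1/(-4))) = 494 + 92*((4 + 6)*(-3/5 + 1/(-4))) = 494 + 92*(10*(-3*⅕ + 1*(-¼))) = 494 + 92*(10*(-⅗ - ¼)) = 494 + 92*(10*(-17/20)) = 494 + 92*(-17/2) = 494 - 782 = -288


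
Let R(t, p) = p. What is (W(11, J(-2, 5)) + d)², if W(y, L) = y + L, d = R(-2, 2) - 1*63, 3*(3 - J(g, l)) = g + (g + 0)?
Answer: 18769/9 ≈ 2085.4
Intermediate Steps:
J(g, l) = 3 - 2*g/3 (J(g, l) = 3 - (g + (g + 0))/3 = 3 - (g + g)/3 = 3 - 2*g/3)
d = -61 (d = 2 - 1*63 = 2 - 63 = -61)
W(y, L) = L + y
(W(11, J(-2, 5)) + d)² = (((3 - ⅔*(-2)) + 11) - 61)² = (((3 + 4/3) + 11) - 61)² = ((13/3 + 11) - 61)² = (46/3 - 61)² = (-137/3)² = 18769/9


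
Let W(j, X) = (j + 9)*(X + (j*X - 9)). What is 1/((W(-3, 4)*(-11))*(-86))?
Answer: -1/96492 ≈ -1.0364e-5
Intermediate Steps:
W(j, X) = (9 + j)*(-9 + X + X*j) (W(j, X) = (9 + j)*(X + (X*j - 9)) = (9 + j)*(X + (-9 + X*j)) = (9 + j)*(-9 + X + X*j))
1/((W(-3, 4)*(-11))*(-86)) = 1/(((-81 - 9*(-3) + 9*4 + 4*(-3)² + 10*4*(-3))*(-11))*(-86)) = 1/(((-81 + 27 + 36 + 4*9 - 120)*(-11))*(-86)) = 1/(((-81 + 27 + 36 + 36 - 120)*(-11))*(-86)) = 1/(-102*(-11)*(-86)) = 1/(1122*(-86)) = 1/(-96492) = -1/96492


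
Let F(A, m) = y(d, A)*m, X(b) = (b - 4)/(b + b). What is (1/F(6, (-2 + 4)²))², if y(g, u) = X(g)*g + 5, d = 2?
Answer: 1/256 ≈ 0.0039063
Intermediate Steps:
X(b) = (-4 + b)/(2*b) (X(b) = (-4 + b)/((2*b)) = (-4 + b)*(1/(2*b)) = (-4 + b)/(2*b))
y(g, u) = 3 + g/2 (y(g, u) = ((-4 + g)/(2*g))*g + 5 = (-2 + g/2) + 5 = 3 + g/2)
F(A, m) = 4*m (F(A, m) = (3 + (½)*2)*m = (3 + 1)*m = 4*m)
(1/F(6, (-2 + 4)²))² = (1/(4*(-2 + 4)²))² = (1/(4*2²))² = (1/(4*4))² = (1/16)² = 1/256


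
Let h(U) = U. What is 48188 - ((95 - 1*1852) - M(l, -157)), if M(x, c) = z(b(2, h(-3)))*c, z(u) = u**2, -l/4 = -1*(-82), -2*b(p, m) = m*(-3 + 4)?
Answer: 198367/4 ≈ 49592.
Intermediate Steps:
b(p, m) = -m/2 (b(p, m) = -m*(-3 + 4)/2 = -m/2)
l = -328 (l = -(-4)*(-82) = -4*82 = -328)
M(x, c) = 9*c/4 (M(x, c) = (-1/2*(-3))**2*c = (3/2)**2*c = 9*c/4)
48188 - ((95 - 1*1852) - M(l, -157)) = 48188 - ((95 - 1*1852) - 9*(-157)/4) = 48188 - ((95 - 1852) - 1*(-1413/4)) = 48188 - (-1757 + 1413/4) = 48188 - 1*(-5615/4) = 48188 + 5615/4 = 198367/4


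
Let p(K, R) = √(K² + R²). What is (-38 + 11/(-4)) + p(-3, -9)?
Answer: -163/4 + 3*√10 ≈ -31.263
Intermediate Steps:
(-38 + 11/(-4)) + p(-3, -9) = (-38 + 11/(-4)) + √((-3)² + (-9)²) = (-38 - ¼*11) + √(9 + 81) = (-38 - 11/4) + √90 = -163/4 + 3*√10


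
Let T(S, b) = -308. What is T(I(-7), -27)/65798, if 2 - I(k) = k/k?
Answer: -154/32899 ≈ -0.0046810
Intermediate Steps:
I(k) = 1 (I(k) = 2 - k/k = 2 - 1*1 = 2 - 1 = 1)
T(I(-7), -27)/65798 = -308/65798 = -308*1/65798 = -154/32899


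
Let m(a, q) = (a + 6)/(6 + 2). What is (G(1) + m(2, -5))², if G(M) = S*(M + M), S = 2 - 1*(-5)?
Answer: 225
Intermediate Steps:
S = 7 (S = 2 + 5 = 7)
m(a, q) = ¾ + a/8 (m(a, q) = (6 + a)/8 = (6 + a)*(⅛) = ¾ + a/8)
G(M) = 14*M (G(M) = 7*(M + M) = 7*(2*M) = 14*M)
(G(1) + m(2, -5))² = (14*1 + (¾ + (⅛)*2))² = (14 + (¾ + ¼))² = (14 + 1)² = 15² = 225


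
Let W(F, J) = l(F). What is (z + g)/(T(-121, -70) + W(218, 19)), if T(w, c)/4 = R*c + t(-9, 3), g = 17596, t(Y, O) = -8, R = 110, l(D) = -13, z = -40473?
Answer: 22877/30845 ≈ 0.74168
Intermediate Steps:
W(F, J) = -13
T(w, c) = -32 + 440*c (T(w, c) = 4*(110*c - 8) = 4*(-8 + 110*c) = -32 + 440*c)
(z + g)/(T(-121, -70) + W(218, 19)) = (-40473 + 17596)/((-32 + 440*(-70)) - 13) = -22877/((-32 - 30800) - 13) = -22877/(-30832 - 13) = -22877/(-30845) = -22877*(-1/30845) = 22877/30845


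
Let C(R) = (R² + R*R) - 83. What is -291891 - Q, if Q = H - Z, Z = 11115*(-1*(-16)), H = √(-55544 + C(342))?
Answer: -114051 - √178301 ≈ -1.1447e+5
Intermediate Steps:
C(R) = -83 + 2*R² (C(R) = (R² + R²) - 83 = 2*R² - 83 = -83 + 2*R²)
H = √178301 (H = √(-55544 + (-83 + 2*342²)) = √(-55544 + (-83 + 2*116964)) = √(-55544 + (-83 + 233928)) = √(-55544 + 233845) = √178301 ≈ 422.26)
Z = 177840 (Z = 11115*16 = 177840)
Q = -177840 + √178301 (Q = √178301 - 1*177840 = √178301 - 177840 = -177840 + √178301 ≈ -1.7742e+5)
-291891 - Q = -291891 - (-177840 + √178301) = -291891 + (177840 - √178301) = -114051 - √178301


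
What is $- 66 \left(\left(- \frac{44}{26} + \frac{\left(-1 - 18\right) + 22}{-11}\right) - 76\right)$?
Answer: $\frac{66894}{13} \approx 5145.7$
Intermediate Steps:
$- 66 \left(\left(- \frac{44}{26} + \frac{\left(-1 - 18\right) + 22}{-11}\right) - 76\right) = - 66 \left(\left(\left(-44\right) \frac{1}{26} + \left(-19 + 22\right) \left(- \frac{1}{11}\right)\right) - 76\right) = - 66 \left(\left(- \frac{22}{13} + 3 \left(- \frac{1}{11}\right)\right) - 76\right) = - 66 \left(\left(- \frac{22}{13} - \frac{3}{11}\right) - 76\right) = - 66 \left(- \frac{281}{143} - 76\right) = \left(-66\right) \left(- \frac{11149}{143}\right) = \frac{66894}{13}$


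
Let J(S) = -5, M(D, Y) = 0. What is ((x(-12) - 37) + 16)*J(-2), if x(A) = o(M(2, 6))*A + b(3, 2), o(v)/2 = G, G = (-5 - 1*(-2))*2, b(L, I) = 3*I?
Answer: -645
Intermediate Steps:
G = -6 (G = (-5 + 2)*2 = -3*2 = -6)
o(v) = -12 (o(v) = 2*(-6) = -12)
x(A) = 6 - 12*A (x(A) = -12*A + 3*2 = -12*A + 6 = 6 - 12*A)
((x(-12) - 37) + 16)*J(-2) = (((6 - 12*(-12)) - 37) + 16)*(-5) = (((6 + 144) - 37) + 16)*(-5) = ((150 - 37) + 16)*(-5) = (113 + 16)*(-5) = 129*(-5) = -645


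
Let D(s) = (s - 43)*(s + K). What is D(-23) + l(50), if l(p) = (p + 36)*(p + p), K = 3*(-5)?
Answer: 11108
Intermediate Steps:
K = -15
l(p) = 2*p*(36 + p) (l(p) = (36 + p)*(2*p) = 2*p*(36 + p))
D(s) = (-43 + s)*(-15 + s) (D(s) = (s - 43)*(s - 15) = (-43 + s)*(-15 + s))
D(-23) + l(50) = (645 + (-23)² - 58*(-23)) + 2*50*(36 + 50) = (645 + 529 + 1334) + 2*50*86 = 2508 + 8600 = 11108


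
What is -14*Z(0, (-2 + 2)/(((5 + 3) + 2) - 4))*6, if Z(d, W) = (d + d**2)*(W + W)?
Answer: 0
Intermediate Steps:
Z(d, W) = 2*W*(d + d**2) (Z(d, W) = (d + d**2)*(2*W) = 2*W*(d + d**2))
-14*Z(0, (-2 + 2)/(((5 + 3) + 2) - 4))*6 = -28*(-2 + 2)/(((5 + 3) + 2) - 4)*0*(1 + 0)*6 = -28*0/((8 + 2) - 4)*0*6 = -28*0/(10 - 4)*0*6 = -28*0/6*0*6 = -28*0*(1/6)*0*6 = -28*0*0*6 = -14*0*6 = 0*6 = 0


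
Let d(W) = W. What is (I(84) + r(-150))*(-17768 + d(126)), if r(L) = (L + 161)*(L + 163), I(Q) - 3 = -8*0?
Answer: -2575732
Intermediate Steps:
I(Q) = 3 (I(Q) = 3 - 8*0 = 3 + 0 = 3)
r(L) = (161 + L)*(163 + L)
(I(84) + r(-150))*(-17768 + d(126)) = (3 + (26243 + (-150)**2 + 324*(-150)))*(-17768 + 126) = (3 + (26243 + 22500 - 48600))*(-17642) = (3 + 143)*(-17642) = 146*(-17642) = -2575732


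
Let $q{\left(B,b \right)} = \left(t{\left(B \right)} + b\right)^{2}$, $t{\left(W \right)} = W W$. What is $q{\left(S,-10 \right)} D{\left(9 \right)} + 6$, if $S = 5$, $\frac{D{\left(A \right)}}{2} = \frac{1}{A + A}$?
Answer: $31$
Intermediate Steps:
$D{\left(A \right)} = \frac{1}{A}$ ($D{\left(A \right)} = \frac{2}{A + A} = \frac{2}{2 A} = 2 \frac{1}{2 A} = \frac{1}{A}$)
$t{\left(W \right)} = W^{2}$
$q{\left(B,b \right)} = \left(b + B^{2}\right)^{2}$ ($q{\left(B,b \right)} = \left(B^{2} + b\right)^{2} = \left(b + B^{2}\right)^{2}$)
$q{\left(S,-10 \right)} D{\left(9 \right)} + 6 = \frac{\left(-10 + 5^{2}\right)^{2}}{9} + 6 = \left(-10 + 25\right)^{2} \cdot \frac{1}{9} + 6 = 15^{2} \cdot \frac{1}{9} + 6 = 225 \cdot \frac{1}{9} + 6 = 25 + 6 = 31$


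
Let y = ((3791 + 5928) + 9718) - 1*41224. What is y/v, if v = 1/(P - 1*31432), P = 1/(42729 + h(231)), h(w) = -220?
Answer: 29110545079069/42509 ≈ 6.8481e+8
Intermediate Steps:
P = 1/42509 (P = 1/(42729 - 220) = 1/42509 ≈ 2.3524e-5)
y = -21787 (y = (9719 + 9718) - 41224 = 19437 - 41224 = -21787)
v = -42509/1336142887 (v = 1/(1/42509 - 1*31432) = 1/(1/42509 - 31432) = 1/(-1336142887/42509) = -42509/1336142887 ≈ -3.1815e-5)
y/v = -21787/(-42509/1336142887) = -21787*(-1336142887/42509) = 29110545079069/42509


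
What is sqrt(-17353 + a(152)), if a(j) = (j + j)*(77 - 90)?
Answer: I*sqrt(21305) ≈ 145.96*I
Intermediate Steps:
a(j) = -26*j (a(j) = (2*j)*(-13) = -26*j)
sqrt(-17353 + a(152)) = sqrt(-17353 - 26*152) = sqrt(-17353 - 3952) = sqrt(-21305) = I*sqrt(21305)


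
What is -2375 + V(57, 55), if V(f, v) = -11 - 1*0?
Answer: -2386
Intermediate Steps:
V(f, v) = -11 (V(f, v) = -11 + 0 = -11)
-2375 + V(57, 55) = -2375 - 11 = -2386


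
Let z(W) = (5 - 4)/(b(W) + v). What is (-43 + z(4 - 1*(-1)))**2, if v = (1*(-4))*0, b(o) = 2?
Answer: 7225/4 ≈ 1806.3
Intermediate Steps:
v = 0 (v = -4*0 = 0)
z(W) = 1/2 (z(W) = (5 - 4)/(2 + 0) = 1/2)
(-43 + z(4 - 1*(-1)))**2 = (-43 + 1/2)**2 = (-85/2)**2 = 7225/4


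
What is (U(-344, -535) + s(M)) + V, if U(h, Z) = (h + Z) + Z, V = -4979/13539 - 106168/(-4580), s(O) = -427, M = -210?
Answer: -28185816172/15502155 ≈ -1818.2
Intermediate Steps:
V = 353651183/15502155 (V = -4979*1/13539 - 106168*(-1/4580) = -4979/13539 + 26542/1145 = 353651183/15502155 ≈ 22.813)
U(h, Z) = h + 2*Z (U(h, Z) = (Z + h) + Z = h + 2*Z)
(U(-344, -535) + s(M)) + V = ((-344 + 2*(-535)) - 427) + 353651183/15502155 = ((-344 - 1070) - 427) + 353651183/15502155 = (-1414 - 427) + 353651183/15502155 = -1841 + 353651183/15502155 = -28185816172/15502155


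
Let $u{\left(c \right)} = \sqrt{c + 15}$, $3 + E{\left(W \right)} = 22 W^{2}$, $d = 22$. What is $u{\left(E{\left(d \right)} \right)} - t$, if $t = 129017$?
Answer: $-129017 + 2 \sqrt{2665} \approx -1.2891 \cdot 10^{5}$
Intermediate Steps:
$E{\left(W \right)} = -3 + 22 W^{2}$
$u{\left(c \right)} = \sqrt{15 + c}$
$u{\left(E{\left(d \right)} \right)} - t = \sqrt{15 - \left(3 - 22 \cdot 22^{2}\right)} - 129017 = \sqrt{15 + \left(-3 + 22 \cdot 484\right)} - 129017 = \sqrt{15 + \left(-3 + 10648\right)} - 129017 = \sqrt{15 + 10645} - 129017 = \sqrt{10660} - 129017 = 2 \sqrt{2665} - 129017 = -129017 + 2 \sqrt{2665}$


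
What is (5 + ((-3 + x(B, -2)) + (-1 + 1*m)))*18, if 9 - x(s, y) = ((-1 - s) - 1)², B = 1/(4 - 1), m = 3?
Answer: 136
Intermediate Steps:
B = ⅓ (B = 1/3 = ⅓ ≈ 0.33333)
x(s, y) = 9 - (-2 - s)² (x(s, y) = 9 - ((-1 - s) - 1)² = 9 - (-2 - s)²)
(5 + ((-3 + x(B, -2)) + (-1 + 1*m)))*18 = (5 + ((-3 + (9 - (2 + ⅓)²)) + (-1 + 1*3)))*18 = (5 + ((-3 + (9 - (7/3)²)) + (-1 + 3)))*18 = (5 + ((-3 + (9 - 1*49/9)) + 2))*18 = (5 + ((-3 + (9 - 49/9)) + 2))*18 = (5 + ((-3 + 32/9) + 2))*18 = (5 + (5/9 + 2))*18 = (5 + 23/9)*18 = (68/9)*18 = 136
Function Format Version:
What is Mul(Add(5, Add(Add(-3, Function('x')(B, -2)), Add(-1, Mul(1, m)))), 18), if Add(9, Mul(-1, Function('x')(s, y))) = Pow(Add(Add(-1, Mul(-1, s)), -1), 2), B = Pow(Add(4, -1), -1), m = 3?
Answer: 136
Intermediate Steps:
B = Rational(1, 3) (B = Pow(3, -1) = Rational(1, 3) ≈ 0.33333)
Function('x')(s, y) = Add(9, Mul(-1, Pow(Add(-2, Mul(-1, s)), 2))) (Function('x')(s, y) = Add(9, Mul(-1, Pow(Add(Add(-1, Mul(-1, s)), -1), 2))) = Add(9, Mul(-1, Pow(Add(-2, Mul(-1, s)), 2))))
Mul(Add(5, Add(Add(-3, Function('x')(B, -2)), Add(-1, Mul(1, m)))), 18) = Mul(Add(5, Add(Add(-3, Add(9, Mul(-1, Pow(Add(2, Rational(1, 3)), 2)))), Add(-1, Mul(1, 3)))), 18) = Mul(Add(5, Add(Add(-3, Add(9, Mul(-1, Pow(Rational(7, 3), 2)))), Add(-1, 3))), 18) = Mul(Add(5, Add(Add(-3, Add(9, Mul(-1, Rational(49, 9)))), 2)), 18) = Mul(Add(5, Add(Add(-3, Add(9, Rational(-49, 9))), 2)), 18) = Mul(Add(5, Add(Add(-3, Rational(32, 9)), 2)), 18) = Mul(Add(5, Add(Rational(5, 9), 2)), 18) = Mul(Add(5, Rational(23, 9)), 18) = Mul(Rational(68, 9), 18) = 136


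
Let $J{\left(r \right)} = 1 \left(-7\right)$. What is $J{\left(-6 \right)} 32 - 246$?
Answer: $-470$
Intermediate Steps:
$J{\left(r \right)} = -7$
$J{\left(-6 \right)} 32 - 246 = \left(-7\right) 32 - 246 = -224 - 246 = -470$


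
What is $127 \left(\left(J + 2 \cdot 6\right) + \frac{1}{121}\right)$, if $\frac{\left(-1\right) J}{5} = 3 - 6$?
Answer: $\frac{415036}{121} \approx 3430.1$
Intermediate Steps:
$J = 15$ ($J = - 5 \left(3 - 6\right) = \left(-5\right) \left(-3\right) = 15$)
$127 \left(\left(J + 2 \cdot 6\right) + \frac{1}{121}\right) = 127 \left(\left(15 + 2 \cdot 6\right) + \frac{1}{121}\right) = 127 \left(\left(15 + 12\right) + \frac{1}{121}\right) = 127 \left(27 + \frac{1}{121}\right) = 127 \cdot \frac{3268}{121} = \frac{415036}{121}$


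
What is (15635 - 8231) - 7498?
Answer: -94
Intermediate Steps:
(15635 - 8231) - 7498 = 7404 - 7498 = -94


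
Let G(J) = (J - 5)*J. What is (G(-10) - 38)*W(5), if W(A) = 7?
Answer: 784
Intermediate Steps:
G(J) = J*(-5 + J) (G(J) = (-5 + J)*J = J*(-5 + J))
(G(-10) - 38)*W(5) = (-10*(-5 - 10) - 38)*7 = (-10*(-15) - 38)*7 = (150 - 38)*7 = 112*7 = 784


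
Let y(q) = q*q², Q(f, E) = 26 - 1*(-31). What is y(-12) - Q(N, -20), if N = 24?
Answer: -1785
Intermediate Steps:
Q(f, E) = 57 (Q(f, E) = 26 + 31 = 57)
y(q) = q³
y(-12) - Q(N, -20) = (-12)³ - 1*57 = -1728 - 57 = -1785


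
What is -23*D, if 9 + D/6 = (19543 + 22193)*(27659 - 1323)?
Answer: -151683981606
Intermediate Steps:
D = 6594955722 (D = -54 + 6*((19543 + 22193)*(27659 - 1323)) = -54 + 6*(41736*26336) = -54 + 6*1099159296 = -54 + 6594955776 = 6594955722)
-23*D = -23*6594955722 = -151683981606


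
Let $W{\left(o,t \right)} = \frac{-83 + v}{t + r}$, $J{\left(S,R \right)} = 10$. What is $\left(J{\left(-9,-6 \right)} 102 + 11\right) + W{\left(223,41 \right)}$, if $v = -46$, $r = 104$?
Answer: $\frac{149366}{145} \approx 1030.1$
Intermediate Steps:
$W{\left(o,t \right)} = - \frac{129}{104 + t}$ ($W{\left(o,t \right)} = \frac{-83 - 46}{t + 104} = - \frac{129}{104 + t}$)
$\left(J{\left(-9,-6 \right)} 102 + 11\right) + W{\left(223,41 \right)} = \left(10 \cdot 102 + 11\right) - \frac{129}{104 + 41} = \left(1020 + 11\right) - \frac{129}{145} = 1031 - \frac{129}{145} = \frac{149366}{145}$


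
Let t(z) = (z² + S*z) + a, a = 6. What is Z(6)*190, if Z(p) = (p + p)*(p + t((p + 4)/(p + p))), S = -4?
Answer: 64030/3 ≈ 21343.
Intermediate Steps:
t(z) = 6 + z² - 4*z (t(z) = (z² - 4*z) + 6 = 6 + z² - 4*z)
Z(p) = 2*p*(6 + p - 2*(4 + p)/p + (4 + p)²/(4*p²)) (Z(p) = (p + p)*(p + (6 + ((p + 4)/(p + p))² - 4*(p + 4)/(p + p))) = (2*p)*(p + (6 + ((4 + p)/((2*p)))² - 4*(4 + p)/(2*p))) = (2*p)*(p + (6 + ((4 + p)*(1/(2*p)))² - 4*(4 + p)*1/(2*p))) = (2*p)*(p + (6 + ((4 + p)/(2*p))² - 2*(4 + p)/p)) = (2*p)*(p + (6 + (4 + p)²/(4*p²) - 2*(4 + p)/p)) = (2*p)*(p + (6 - 2*(4 + p)/p + (4 + p)²/(4*p²))) = (2*p)*(6 + p - 2*(4 + p)/p + (4 + p)²/(4*p²)) = 2*p*(6 + p - 2*(4 + p)/p + (4 + p)²/(4*p²)))
Z(6)*190 = (-12 + 2*6² + 8/6 + (17/2)*6)*190 = (-12 + 2*36 + 8*(⅙) + 51)*190 = (-12 + 72 + 4/3 + 51)*190 = (337/3)*190 = 64030/3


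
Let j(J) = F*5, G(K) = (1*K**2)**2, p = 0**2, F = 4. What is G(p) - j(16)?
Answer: -20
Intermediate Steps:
p = 0
G(K) = K**4 (G(K) = (K**2)**2 = K**4)
j(J) = 20 (j(J) = 4*5 = 20)
G(p) - j(16) = 0**4 - 1*20 = 0 - 20 = -20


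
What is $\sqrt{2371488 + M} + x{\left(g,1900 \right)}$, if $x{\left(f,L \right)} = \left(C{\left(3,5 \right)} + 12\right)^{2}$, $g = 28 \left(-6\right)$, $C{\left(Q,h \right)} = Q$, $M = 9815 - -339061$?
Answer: $225 + 2 \sqrt{680091} \approx 1874.4$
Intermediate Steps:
$M = 348876$ ($M = 9815 + 339061 = 348876$)
$g = -168$
$x{\left(f,L \right)} = 225$ ($x{\left(f,L \right)} = \left(3 + 12\right)^{2} = 15^{2} = 225$)
$\sqrt{2371488 + M} + x{\left(g,1900 \right)} = \sqrt{2371488 + 348876} + 225 = \sqrt{2720364} + 225 = 2 \sqrt{680091} + 225 = 225 + 2 \sqrt{680091}$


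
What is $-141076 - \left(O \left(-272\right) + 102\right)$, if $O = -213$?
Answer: $-199114$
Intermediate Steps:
$-141076 - \left(O \left(-272\right) + 102\right) = -141076 - \left(\left(-213\right) \left(-272\right) + 102\right) = -141076 - \left(57936 + 102\right) = -141076 - 58038 = -199114$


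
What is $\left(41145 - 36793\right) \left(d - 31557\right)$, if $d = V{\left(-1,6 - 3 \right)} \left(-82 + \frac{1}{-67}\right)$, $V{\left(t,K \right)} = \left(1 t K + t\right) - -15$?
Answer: $- \frac{9464572928}{67} \approx -1.4126 \cdot 10^{8}$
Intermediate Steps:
$V{\left(t,K \right)} = 15 + t + K t$ ($V{\left(t,K \right)} = \left(t K + t\right) + 15 = \left(K t + t\right) + 15 = \left(t + K t\right) + 15 = 15 + t + K t$)
$d = - \frac{60445}{67}$ ($d = \left(15 - 1 + \left(6 - 3\right) \left(-1\right)\right) \left(-82 + \frac{1}{-67}\right) = \left(15 - 1 + 3 \left(-1\right)\right) \left(-82 - \frac{1}{67}\right) = \left(15 - 1 - 3\right) \left(- \frac{5495}{67}\right) = 11 \left(- \frac{5495}{67}\right) = - \frac{60445}{67} \approx -902.16$)
$\left(41145 - 36793\right) \left(d - 31557\right) = \left(41145 - 36793\right) \left(- \frac{60445}{67} - 31557\right) = 4352 \left(- \frac{2174764}{67}\right) = - \frac{9464572928}{67}$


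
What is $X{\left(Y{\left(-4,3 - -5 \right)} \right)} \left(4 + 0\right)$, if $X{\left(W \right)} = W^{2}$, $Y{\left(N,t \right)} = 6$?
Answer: $144$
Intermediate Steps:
$X{\left(Y{\left(-4,3 - -5 \right)} \right)} \left(4 + 0\right) = 6^{2} \left(4 + 0\right) = 36 \cdot 4 = 144$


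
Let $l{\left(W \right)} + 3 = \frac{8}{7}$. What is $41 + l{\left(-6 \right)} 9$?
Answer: $\frac{170}{7} \approx 24.286$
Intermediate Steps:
$l{\left(W \right)} = - \frac{13}{7}$ ($l{\left(W \right)} = -3 + \frac{8}{7} = - \frac{13}{7}$)
$41 + l{\left(-6 \right)} 9 = 41 - \frac{117}{7} = \frac{170}{7}$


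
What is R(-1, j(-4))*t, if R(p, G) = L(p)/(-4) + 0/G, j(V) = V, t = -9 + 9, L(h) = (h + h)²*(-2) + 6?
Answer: 0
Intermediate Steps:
L(h) = 6 - 8*h² (L(h) = (2*h)²*(-2) + 6 = (4*h²)*(-2) + 6 = -8*h² + 6 = 6 - 8*h²)
t = 0
R(p, G) = -3/2 + 2*p² (R(p, G) = (6 - 8*p²)/(-4) + 0/G = (6 - 8*p²)*(-¼) + 0 = (-3/2 + 2*p²) + 0 = -3/2 + 2*p²)
R(-1, j(-4))*t = (-3/2 + 2*(-1)²)*0 = (-3/2 + 2*1)*0 = (-3/2 + 2)*0 = (½)*0 = 0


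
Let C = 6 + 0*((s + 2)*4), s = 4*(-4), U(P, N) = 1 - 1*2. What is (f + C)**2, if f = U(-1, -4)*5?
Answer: 1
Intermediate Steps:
U(P, N) = -1 (U(P, N) = 1 - 2 = -1)
s = -16
f = -5 (f = -1*5 = -5)
C = 6 (C = 6 + 0*((-16 + 2)*4) = 6 + 0*(-14*4) = 6 + 0*(-56) = 6 + 0 = 6)
(f + C)**2 = (-5 + 6)**2 = 1**2 = 1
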